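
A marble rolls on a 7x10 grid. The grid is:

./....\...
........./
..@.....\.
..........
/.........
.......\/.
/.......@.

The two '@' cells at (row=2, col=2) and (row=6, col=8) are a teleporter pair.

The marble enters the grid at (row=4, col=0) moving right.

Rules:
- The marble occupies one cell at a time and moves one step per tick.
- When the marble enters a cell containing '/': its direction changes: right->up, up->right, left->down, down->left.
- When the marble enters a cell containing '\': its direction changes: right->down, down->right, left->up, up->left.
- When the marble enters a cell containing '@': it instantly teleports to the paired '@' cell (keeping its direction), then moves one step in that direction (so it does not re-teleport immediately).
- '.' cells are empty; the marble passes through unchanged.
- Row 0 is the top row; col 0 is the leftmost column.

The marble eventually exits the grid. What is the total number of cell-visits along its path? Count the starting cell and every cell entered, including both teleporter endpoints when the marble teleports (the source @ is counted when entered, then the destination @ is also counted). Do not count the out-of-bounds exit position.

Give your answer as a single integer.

Step 1: enter (4,0), '/' deflects right->up, move up to (3,0)
Step 2: enter (3,0), '.' pass, move up to (2,0)
Step 3: enter (2,0), '.' pass, move up to (1,0)
Step 4: enter (1,0), '.' pass, move up to (0,0)
Step 5: enter (0,0), '.' pass, move up to (-1,0)
Step 6: at (-1,0) — EXIT via top edge, pos 0
Path length (cell visits): 5

Answer: 5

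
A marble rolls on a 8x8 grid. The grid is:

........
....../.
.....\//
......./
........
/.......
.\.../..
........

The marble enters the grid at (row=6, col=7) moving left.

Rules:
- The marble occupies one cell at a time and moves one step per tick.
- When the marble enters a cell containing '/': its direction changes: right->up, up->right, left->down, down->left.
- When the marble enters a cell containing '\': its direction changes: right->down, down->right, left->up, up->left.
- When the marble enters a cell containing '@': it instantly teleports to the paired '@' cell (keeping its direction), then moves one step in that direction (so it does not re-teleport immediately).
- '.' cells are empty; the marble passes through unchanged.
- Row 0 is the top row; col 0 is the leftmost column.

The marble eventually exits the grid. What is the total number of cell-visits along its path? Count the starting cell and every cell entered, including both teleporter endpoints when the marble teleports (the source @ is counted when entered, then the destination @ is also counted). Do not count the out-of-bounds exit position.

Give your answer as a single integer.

Answer: 4

Derivation:
Step 1: enter (6,7), '.' pass, move left to (6,6)
Step 2: enter (6,6), '.' pass, move left to (6,5)
Step 3: enter (6,5), '/' deflects left->down, move down to (7,5)
Step 4: enter (7,5), '.' pass, move down to (8,5)
Step 5: at (8,5) — EXIT via bottom edge, pos 5
Path length (cell visits): 4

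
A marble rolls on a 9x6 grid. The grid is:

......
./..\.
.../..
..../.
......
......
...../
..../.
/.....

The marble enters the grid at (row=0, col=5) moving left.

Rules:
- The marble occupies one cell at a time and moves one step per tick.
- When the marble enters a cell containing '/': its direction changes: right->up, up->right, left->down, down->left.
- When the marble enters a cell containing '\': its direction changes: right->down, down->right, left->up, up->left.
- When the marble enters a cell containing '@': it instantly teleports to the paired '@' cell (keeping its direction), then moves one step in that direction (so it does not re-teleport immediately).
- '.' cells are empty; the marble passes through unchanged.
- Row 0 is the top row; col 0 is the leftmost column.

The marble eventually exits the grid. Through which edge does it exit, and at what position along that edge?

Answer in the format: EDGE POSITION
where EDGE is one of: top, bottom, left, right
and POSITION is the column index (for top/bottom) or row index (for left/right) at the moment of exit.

Answer: left 0

Derivation:
Step 1: enter (0,5), '.' pass, move left to (0,4)
Step 2: enter (0,4), '.' pass, move left to (0,3)
Step 3: enter (0,3), '.' pass, move left to (0,2)
Step 4: enter (0,2), '.' pass, move left to (0,1)
Step 5: enter (0,1), '.' pass, move left to (0,0)
Step 6: enter (0,0), '.' pass, move left to (0,-1)
Step 7: at (0,-1) — EXIT via left edge, pos 0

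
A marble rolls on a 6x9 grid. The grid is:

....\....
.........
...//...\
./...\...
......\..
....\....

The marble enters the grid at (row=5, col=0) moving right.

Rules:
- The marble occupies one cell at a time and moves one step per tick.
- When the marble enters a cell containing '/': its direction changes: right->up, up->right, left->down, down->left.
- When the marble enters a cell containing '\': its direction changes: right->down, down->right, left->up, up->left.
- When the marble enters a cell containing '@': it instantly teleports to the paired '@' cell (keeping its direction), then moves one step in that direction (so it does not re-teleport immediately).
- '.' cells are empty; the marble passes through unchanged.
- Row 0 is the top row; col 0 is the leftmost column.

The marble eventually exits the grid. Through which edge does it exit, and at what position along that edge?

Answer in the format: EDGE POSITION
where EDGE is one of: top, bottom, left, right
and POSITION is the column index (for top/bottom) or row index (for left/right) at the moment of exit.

Answer: bottom 4

Derivation:
Step 1: enter (5,0), '.' pass, move right to (5,1)
Step 2: enter (5,1), '.' pass, move right to (5,2)
Step 3: enter (5,2), '.' pass, move right to (5,3)
Step 4: enter (5,3), '.' pass, move right to (5,4)
Step 5: enter (5,4), '\' deflects right->down, move down to (6,4)
Step 6: at (6,4) — EXIT via bottom edge, pos 4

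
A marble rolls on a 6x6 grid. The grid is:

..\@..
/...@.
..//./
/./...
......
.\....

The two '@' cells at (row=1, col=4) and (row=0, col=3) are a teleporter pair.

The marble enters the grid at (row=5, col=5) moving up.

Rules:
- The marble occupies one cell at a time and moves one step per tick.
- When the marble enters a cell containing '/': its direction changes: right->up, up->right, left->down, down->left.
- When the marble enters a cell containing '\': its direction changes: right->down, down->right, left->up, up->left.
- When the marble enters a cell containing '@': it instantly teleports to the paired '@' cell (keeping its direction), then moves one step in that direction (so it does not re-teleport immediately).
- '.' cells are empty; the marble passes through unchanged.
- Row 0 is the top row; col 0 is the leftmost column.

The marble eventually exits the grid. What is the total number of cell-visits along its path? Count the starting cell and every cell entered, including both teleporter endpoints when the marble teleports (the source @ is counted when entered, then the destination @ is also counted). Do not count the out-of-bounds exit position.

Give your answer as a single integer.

Step 1: enter (5,5), '.' pass, move up to (4,5)
Step 2: enter (4,5), '.' pass, move up to (3,5)
Step 3: enter (3,5), '.' pass, move up to (2,5)
Step 4: enter (2,5), '/' deflects up->right, move right to (2,6)
Step 5: at (2,6) — EXIT via right edge, pos 2
Path length (cell visits): 4

Answer: 4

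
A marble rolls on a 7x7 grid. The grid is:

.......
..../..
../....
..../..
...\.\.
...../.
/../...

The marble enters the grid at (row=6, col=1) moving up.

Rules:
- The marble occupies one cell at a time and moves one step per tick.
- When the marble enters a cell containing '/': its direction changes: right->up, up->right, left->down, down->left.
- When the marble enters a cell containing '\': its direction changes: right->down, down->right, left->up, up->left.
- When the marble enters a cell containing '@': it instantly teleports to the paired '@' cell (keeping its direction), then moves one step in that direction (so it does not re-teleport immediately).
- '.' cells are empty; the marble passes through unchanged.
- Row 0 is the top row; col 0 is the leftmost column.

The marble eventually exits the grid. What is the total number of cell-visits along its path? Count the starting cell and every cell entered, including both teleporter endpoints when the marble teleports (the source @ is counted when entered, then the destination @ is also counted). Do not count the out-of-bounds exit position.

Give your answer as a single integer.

Answer: 7

Derivation:
Step 1: enter (6,1), '.' pass, move up to (5,1)
Step 2: enter (5,1), '.' pass, move up to (4,1)
Step 3: enter (4,1), '.' pass, move up to (3,1)
Step 4: enter (3,1), '.' pass, move up to (2,1)
Step 5: enter (2,1), '.' pass, move up to (1,1)
Step 6: enter (1,1), '.' pass, move up to (0,1)
Step 7: enter (0,1), '.' pass, move up to (-1,1)
Step 8: at (-1,1) — EXIT via top edge, pos 1
Path length (cell visits): 7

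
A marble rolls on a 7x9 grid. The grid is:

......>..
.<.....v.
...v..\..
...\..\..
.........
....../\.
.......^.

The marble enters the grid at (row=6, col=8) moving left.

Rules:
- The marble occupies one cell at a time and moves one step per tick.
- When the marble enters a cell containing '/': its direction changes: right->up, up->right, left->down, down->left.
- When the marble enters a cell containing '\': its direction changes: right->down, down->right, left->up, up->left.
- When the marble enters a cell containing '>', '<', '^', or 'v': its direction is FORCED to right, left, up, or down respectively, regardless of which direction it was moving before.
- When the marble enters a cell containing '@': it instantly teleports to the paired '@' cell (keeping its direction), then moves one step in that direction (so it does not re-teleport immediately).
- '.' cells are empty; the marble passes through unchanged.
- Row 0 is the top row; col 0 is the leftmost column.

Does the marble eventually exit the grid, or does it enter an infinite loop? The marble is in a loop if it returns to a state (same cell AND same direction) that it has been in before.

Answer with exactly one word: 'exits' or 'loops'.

Answer: exits

Derivation:
Step 1: enter (6,8), '.' pass, move left to (6,7)
Step 2: enter (6,7), '^' forces left->up, move up to (5,7)
Step 3: enter (5,7), '\' deflects up->left, move left to (5,6)
Step 4: enter (5,6), '/' deflects left->down, move down to (6,6)
Step 5: enter (6,6), '.' pass, move down to (7,6)
Step 6: at (7,6) — EXIT via bottom edge, pos 6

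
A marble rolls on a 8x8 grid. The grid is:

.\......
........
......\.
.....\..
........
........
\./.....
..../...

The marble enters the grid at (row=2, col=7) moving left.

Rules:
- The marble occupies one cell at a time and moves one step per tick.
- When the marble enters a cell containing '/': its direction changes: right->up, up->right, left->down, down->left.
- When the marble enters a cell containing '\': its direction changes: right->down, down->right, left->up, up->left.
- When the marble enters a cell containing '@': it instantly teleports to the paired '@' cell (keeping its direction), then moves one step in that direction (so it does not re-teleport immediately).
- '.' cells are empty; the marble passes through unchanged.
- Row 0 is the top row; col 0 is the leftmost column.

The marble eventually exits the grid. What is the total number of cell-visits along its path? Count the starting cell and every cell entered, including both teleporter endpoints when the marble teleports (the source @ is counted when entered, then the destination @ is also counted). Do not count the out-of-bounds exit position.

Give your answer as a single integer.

Answer: 4

Derivation:
Step 1: enter (2,7), '.' pass, move left to (2,6)
Step 2: enter (2,6), '\' deflects left->up, move up to (1,6)
Step 3: enter (1,6), '.' pass, move up to (0,6)
Step 4: enter (0,6), '.' pass, move up to (-1,6)
Step 5: at (-1,6) — EXIT via top edge, pos 6
Path length (cell visits): 4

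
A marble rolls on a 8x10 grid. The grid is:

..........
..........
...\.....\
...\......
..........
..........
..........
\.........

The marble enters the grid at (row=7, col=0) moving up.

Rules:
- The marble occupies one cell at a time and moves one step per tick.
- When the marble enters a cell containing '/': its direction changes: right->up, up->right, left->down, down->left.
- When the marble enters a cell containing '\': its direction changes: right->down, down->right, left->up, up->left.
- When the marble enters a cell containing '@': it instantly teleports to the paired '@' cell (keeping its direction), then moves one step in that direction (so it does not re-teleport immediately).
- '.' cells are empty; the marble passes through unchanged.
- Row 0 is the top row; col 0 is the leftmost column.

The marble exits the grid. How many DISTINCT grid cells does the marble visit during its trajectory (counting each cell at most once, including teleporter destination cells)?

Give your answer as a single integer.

Step 1: enter (7,0), '\' deflects up->left, move left to (7,-1)
Step 2: at (7,-1) — EXIT via left edge, pos 7
Distinct cells visited: 1 (path length 1)

Answer: 1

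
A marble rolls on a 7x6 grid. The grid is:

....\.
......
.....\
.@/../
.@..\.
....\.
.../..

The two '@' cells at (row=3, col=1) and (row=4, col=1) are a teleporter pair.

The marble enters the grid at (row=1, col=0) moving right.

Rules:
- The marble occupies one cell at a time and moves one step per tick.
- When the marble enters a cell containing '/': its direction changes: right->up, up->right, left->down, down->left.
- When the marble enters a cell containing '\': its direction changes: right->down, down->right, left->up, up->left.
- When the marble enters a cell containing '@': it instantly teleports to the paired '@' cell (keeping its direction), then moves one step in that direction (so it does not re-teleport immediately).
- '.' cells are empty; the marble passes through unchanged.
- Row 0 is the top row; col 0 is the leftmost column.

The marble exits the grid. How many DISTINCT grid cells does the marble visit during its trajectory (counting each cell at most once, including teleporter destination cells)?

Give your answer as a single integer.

Answer: 6

Derivation:
Step 1: enter (1,0), '.' pass, move right to (1,1)
Step 2: enter (1,1), '.' pass, move right to (1,2)
Step 3: enter (1,2), '.' pass, move right to (1,3)
Step 4: enter (1,3), '.' pass, move right to (1,4)
Step 5: enter (1,4), '.' pass, move right to (1,5)
Step 6: enter (1,5), '.' pass, move right to (1,6)
Step 7: at (1,6) — EXIT via right edge, pos 1
Distinct cells visited: 6 (path length 6)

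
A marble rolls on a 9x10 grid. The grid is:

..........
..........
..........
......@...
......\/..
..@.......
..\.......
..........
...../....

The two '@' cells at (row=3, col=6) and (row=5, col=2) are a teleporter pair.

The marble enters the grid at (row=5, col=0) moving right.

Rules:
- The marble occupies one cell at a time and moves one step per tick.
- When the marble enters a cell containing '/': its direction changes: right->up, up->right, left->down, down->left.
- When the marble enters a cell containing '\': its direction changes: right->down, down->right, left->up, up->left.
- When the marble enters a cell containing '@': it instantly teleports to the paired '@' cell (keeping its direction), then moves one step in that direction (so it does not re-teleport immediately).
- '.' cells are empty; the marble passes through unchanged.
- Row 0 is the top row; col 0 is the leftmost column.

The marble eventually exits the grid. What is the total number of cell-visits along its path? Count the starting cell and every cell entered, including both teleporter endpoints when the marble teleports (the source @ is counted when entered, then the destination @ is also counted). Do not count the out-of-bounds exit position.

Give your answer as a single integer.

Answer: 7

Derivation:
Step 1: enter (5,0), '.' pass, move right to (5,1)
Step 2: enter (5,1), '.' pass, move right to (5,2)
Step 3: enter (5,2), '@' teleport (5,2)->(3,6), also enter (3,6), move right to (3,7)
Step 4: enter (3,7), '.' pass, move right to (3,8)
Step 5: enter (3,8), '.' pass, move right to (3,9)
Step 6: enter (3,9), '.' pass, move right to (3,10)
Step 7: at (3,10) — EXIT via right edge, pos 3
Path length (cell visits): 7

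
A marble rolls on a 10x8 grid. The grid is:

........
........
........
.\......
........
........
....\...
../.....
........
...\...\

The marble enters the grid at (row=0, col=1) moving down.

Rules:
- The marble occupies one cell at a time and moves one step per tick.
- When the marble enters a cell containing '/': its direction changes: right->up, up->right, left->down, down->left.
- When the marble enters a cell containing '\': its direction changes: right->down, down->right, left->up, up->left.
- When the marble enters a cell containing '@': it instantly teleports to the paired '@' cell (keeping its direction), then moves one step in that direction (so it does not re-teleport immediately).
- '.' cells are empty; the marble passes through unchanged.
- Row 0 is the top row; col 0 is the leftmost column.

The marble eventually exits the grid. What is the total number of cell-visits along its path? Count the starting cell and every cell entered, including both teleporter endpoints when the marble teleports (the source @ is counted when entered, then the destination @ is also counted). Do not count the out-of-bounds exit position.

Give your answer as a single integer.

Step 1: enter (0,1), '.' pass, move down to (1,1)
Step 2: enter (1,1), '.' pass, move down to (2,1)
Step 3: enter (2,1), '.' pass, move down to (3,1)
Step 4: enter (3,1), '\' deflects down->right, move right to (3,2)
Step 5: enter (3,2), '.' pass, move right to (3,3)
Step 6: enter (3,3), '.' pass, move right to (3,4)
Step 7: enter (3,4), '.' pass, move right to (3,5)
Step 8: enter (3,5), '.' pass, move right to (3,6)
Step 9: enter (3,6), '.' pass, move right to (3,7)
Step 10: enter (3,7), '.' pass, move right to (3,8)
Step 11: at (3,8) — EXIT via right edge, pos 3
Path length (cell visits): 10

Answer: 10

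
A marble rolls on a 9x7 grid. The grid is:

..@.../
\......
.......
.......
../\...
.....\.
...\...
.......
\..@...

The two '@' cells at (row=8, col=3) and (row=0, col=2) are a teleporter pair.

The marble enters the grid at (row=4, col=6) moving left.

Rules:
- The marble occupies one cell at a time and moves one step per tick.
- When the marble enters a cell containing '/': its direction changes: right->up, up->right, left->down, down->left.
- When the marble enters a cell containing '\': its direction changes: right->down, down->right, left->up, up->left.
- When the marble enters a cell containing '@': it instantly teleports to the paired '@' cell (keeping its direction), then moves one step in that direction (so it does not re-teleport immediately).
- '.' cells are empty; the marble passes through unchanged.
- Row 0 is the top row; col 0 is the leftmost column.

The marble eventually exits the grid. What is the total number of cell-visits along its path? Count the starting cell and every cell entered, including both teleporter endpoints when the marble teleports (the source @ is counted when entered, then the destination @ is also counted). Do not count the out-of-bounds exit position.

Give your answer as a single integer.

Step 1: enter (4,6), '.' pass, move left to (4,5)
Step 2: enter (4,5), '.' pass, move left to (4,4)
Step 3: enter (4,4), '.' pass, move left to (4,3)
Step 4: enter (4,3), '\' deflects left->up, move up to (3,3)
Step 5: enter (3,3), '.' pass, move up to (2,3)
Step 6: enter (2,3), '.' pass, move up to (1,3)
Step 7: enter (1,3), '.' pass, move up to (0,3)
Step 8: enter (0,3), '.' pass, move up to (-1,3)
Step 9: at (-1,3) — EXIT via top edge, pos 3
Path length (cell visits): 8

Answer: 8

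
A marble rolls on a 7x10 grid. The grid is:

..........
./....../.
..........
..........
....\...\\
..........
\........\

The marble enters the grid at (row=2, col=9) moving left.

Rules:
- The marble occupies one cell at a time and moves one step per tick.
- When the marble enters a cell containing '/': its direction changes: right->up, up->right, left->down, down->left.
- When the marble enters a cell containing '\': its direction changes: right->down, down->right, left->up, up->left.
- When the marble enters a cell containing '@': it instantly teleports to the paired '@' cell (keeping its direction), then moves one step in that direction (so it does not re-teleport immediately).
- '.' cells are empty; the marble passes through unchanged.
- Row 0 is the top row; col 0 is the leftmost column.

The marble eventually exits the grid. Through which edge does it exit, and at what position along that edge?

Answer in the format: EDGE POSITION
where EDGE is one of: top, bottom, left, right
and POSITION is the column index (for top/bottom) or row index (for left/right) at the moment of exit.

Step 1: enter (2,9), '.' pass, move left to (2,8)
Step 2: enter (2,8), '.' pass, move left to (2,7)
Step 3: enter (2,7), '.' pass, move left to (2,6)
Step 4: enter (2,6), '.' pass, move left to (2,5)
Step 5: enter (2,5), '.' pass, move left to (2,4)
Step 6: enter (2,4), '.' pass, move left to (2,3)
Step 7: enter (2,3), '.' pass, move left to (2,2)
Step 8: enter (2,2), '.' pass, move left to (2,1)
Step 9: enter (2,1), '.' pass, move left to (2,0)
Step 10: enter (2,0), '.' pass, move left to (2,-1)
Step 11: at (2,-1) — EXIT via left edge, pos 2

Answer: left 2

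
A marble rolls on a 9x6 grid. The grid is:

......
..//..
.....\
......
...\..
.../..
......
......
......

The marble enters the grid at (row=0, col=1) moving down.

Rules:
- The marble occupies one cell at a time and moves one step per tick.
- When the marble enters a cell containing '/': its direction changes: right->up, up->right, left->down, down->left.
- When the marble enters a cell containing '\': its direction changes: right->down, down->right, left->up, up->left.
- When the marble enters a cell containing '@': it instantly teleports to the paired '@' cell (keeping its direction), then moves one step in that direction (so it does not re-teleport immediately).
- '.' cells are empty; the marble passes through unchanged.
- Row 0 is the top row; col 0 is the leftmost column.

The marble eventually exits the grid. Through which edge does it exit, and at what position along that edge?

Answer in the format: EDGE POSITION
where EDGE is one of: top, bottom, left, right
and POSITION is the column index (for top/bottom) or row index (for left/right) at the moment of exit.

Answer: bottom 1

Derivation:
Step 1: enter (0,1), '.' pass, move down to (1,1)
Step 2: enter (1,1), '.' pass, move down to (2,1)
Step 3: enter (2,1), '.' pass, move down to (3,1)
Step 4: enter (3,1), '.' pass, move down to (4,1)
Step 5: enter (4,1), '.' pass, move down to (5,1)
Step 6: enter (5,1), '.' pass, move down to (6,1)
Step 7: enter (6,1), '.' pass, move down to (7,1)
Step 8: enter (7,1), '.' pass, move down to (8,1)
Step 9: enter (8,1), '.' pass, move down to (9,1)
Step 10: at (9,1) — EXIT via bottom edge, pos 1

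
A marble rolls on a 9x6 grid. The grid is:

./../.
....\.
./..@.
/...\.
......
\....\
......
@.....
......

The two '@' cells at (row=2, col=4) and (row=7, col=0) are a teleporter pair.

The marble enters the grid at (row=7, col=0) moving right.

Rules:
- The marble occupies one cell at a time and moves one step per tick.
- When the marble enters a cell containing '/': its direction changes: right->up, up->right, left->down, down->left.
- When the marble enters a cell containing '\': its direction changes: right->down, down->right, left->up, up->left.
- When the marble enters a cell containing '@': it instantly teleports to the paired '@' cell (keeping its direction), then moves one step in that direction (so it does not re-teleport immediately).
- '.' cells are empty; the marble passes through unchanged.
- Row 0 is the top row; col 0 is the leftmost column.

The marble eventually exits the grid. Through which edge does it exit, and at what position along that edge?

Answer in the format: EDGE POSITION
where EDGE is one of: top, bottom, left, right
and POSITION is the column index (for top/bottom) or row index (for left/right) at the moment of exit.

Answer: right 2

Derivation:
Step 1: enter (7,0), '@' teleport (7,0)->(2,4), also enter (2,4), move right to (2,5)
Step 2: enter (2,5), '.' pass, move right to (2,6)
Step 3: at (2,6) — EXIT via right edge, pos 2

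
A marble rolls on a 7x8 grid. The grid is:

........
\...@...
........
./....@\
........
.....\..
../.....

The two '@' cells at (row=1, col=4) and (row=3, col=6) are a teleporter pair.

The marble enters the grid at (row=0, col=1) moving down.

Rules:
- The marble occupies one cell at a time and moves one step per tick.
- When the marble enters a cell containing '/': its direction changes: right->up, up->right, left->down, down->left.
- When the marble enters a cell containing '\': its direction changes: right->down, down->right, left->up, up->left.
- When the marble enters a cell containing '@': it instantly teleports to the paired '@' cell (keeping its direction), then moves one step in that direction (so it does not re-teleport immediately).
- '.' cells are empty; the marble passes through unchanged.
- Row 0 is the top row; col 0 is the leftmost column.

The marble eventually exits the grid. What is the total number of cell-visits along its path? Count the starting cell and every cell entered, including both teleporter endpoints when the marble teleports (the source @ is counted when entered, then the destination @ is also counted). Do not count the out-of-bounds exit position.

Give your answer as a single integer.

Answer: 5

Derivation:
Step 1: enter (0,1), '.' pass, move down to (1,1)
Step 2: enter (1,1), '.' pass, move down to (2,1)
Step 3: enter (2,1), '.' pass, move down to (3,1)
Step 4: enter (3,1), '/' deflects down->left, move left to (3,0)
Step 5: enter (3,0), '.' pass, move left to (3,-1)
Step 6: at (3,-1) — EXIT via left edge, pos 3
Path length (cell visits): 5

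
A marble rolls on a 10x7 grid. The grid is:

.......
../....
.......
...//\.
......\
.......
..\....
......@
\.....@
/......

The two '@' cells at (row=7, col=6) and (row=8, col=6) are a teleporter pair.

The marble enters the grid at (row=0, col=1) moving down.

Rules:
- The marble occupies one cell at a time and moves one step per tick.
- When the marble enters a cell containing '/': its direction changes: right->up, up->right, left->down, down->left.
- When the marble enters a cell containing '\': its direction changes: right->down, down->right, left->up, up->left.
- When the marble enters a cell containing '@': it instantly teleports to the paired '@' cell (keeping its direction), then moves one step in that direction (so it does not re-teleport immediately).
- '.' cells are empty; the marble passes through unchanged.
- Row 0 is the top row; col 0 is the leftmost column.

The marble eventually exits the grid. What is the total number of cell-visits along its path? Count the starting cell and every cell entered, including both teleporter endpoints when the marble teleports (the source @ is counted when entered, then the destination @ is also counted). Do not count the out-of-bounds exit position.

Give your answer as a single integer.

Answer: 10

Derivation:
Step 1: enter (0,1), '.' pass, move down to (1,1)
Step 2: enter (1,1), '.' pass, move down to (2,1)
Step 3: enter (2,1), '.' pass, move down to (3,1)
Step 4: enter (3,1), '.' pass, move down to (4,1)
Step 5: enter (4,1), '.' pass, move down to (5,1)
Step 6: enter (5,1), '.' pass, move down to (6,1)
Step 7: enter (6,1), '.' pass, move down to (7,1)
Step 8: enter (7,1), '.' pass, move down to (8,1)
Step 9: enter (8,1), '.' pass, move down to (9,1)
Step 10: enter (9,1), '.' pass, move down to (10,1)
Step 11: at (10,1) — EXIT via bottom edge, pos 1
Path length (cell visits): 10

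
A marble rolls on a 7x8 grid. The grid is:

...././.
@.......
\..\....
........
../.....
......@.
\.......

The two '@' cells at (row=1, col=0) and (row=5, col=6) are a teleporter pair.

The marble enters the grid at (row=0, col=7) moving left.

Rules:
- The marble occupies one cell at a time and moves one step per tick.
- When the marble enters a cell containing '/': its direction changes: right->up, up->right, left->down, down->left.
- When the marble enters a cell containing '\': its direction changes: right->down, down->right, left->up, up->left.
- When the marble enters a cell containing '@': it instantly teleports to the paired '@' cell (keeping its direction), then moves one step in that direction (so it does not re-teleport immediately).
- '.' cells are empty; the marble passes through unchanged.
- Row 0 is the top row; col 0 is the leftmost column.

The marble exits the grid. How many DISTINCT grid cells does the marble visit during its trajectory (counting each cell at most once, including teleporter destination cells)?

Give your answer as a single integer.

Step 1: enter (0,7), '.' pass, move left to (0,6)
Step 2: enter (0,6), '/' deflects left->down, move down to (1,6)
Step 3: enter (1,6), '.' pass, move down to (2,6)
Step 4: enter (2,6), '.' pass, move down to (3,6)
Step 5: enter (3,6), '.' pass, move down to (4,6)
Step 6: enter (4,6), '.' pass, move down to (5,6)
Step 7: enter (5,6), '@' teleport (5,6)->(1,0), also enter (1,0), move down to (2,0)
Step 8: enter (2,0), '\' deflects down->right, move right to (2,1)
Step 9: enter (2,1), '.' pass, move right to (2,2)
Step 10: enter (2,2), '.' pass, move right to (2,3)
Step 11: enter (2,3), '\' deflects right->down, move down to (3,3)
Step 12: enter (3,3), '.' pass, move down to (4,3)
Step 13: enter (4,3), '.' pass, move down to (5,3)
Step 14: enter (5,3), '.' pass, move down to (6,3)
Step 15: enter (6,3), '.' pass, move down to (7,3)
Step 16: at (7,3) — EXIT via bottom edge, pos 3
Distinct cells visited: 16 (path length 16)

Answer: 16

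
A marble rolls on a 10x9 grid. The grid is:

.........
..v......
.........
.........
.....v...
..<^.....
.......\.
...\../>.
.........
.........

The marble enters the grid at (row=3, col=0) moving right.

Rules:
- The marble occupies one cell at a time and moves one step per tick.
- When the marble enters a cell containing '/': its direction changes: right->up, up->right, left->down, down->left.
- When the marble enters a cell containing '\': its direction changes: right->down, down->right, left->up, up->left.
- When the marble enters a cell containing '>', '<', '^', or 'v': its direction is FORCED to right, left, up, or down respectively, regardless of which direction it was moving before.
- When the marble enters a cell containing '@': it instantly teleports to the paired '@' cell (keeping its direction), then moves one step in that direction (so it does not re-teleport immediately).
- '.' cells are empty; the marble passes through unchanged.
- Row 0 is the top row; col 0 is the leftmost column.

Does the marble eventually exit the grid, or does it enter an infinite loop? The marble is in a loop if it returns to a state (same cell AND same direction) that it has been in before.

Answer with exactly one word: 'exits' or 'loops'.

Answer: exits

Derivation:
Step 1: enter (3,0), '.' pass, move right to (3,1)
Step 2: enter (3,1), '.' pass, move right to (3,2)
Step 3: enter (3,2), '.' pass, move right to (3,3)
Step 4: enter (3,3), '.' pass, move right to (3,4)
Step 5: enter (3,4), '.' pass, move right to (3,5)
Step 6: enter (3,5), '.' pass, move right to (3,6)
Step 7: enter (3,6), '.' pass, move right to (3,7)
Step 8: enter (3,7), '.' pass, move right to (3,8)
Step 9: enter (3,8), '.' pass, move right to (3,9)
Step 10: at (3,9) — EXIT via right edge, pos 3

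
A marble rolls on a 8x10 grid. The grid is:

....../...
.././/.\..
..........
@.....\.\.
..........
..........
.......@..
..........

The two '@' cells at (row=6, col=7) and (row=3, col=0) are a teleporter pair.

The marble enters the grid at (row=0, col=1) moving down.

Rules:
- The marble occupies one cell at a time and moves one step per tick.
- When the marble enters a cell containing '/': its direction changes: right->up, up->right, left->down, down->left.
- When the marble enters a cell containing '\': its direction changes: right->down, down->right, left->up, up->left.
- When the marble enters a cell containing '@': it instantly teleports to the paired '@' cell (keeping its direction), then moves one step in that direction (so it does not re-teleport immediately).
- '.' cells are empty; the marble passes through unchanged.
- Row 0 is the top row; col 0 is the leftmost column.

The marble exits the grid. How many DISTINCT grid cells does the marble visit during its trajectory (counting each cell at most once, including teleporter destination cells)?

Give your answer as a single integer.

Answer: 8

Derivation:
Step 1: enter (0,1), '.' pass, move down to (1,1)
Step 2: enter (1,1), '.' pass, move down to (2,1)
Step 3: enter (2,1), '.' pass, move down to (3,1)
Step 4: enter (3,1), '.' pass, move down to (4,1)
Step 5: enter (4,1), '.' pass, move down to (5,1)
Step 6: enter (5,1), '.' pass, move down to (6,1)
Step 7: enter (6,1), '.' pass, move down to (7,1)
Step 8: enter (7,1), '.' pass, move down to (8,1)
Step 9: at (8,1) — EXIT via bottom edge, pos 1
Distinct cells visited: 8 (path length 8)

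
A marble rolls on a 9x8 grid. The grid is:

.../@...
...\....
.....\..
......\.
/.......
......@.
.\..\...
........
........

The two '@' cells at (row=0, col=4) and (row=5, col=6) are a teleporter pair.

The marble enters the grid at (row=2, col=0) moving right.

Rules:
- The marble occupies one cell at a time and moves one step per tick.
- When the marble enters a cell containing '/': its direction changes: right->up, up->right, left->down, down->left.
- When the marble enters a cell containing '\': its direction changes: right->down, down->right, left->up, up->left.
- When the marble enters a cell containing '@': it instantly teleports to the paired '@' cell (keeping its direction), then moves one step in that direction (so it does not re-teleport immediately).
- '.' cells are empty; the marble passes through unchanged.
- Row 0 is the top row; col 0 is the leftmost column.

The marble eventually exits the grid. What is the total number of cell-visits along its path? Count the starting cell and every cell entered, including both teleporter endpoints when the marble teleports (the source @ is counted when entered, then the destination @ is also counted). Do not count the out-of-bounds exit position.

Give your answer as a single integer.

Answer: 12

Derivation:
Step 1: enter (2,0), '.' pass, move right to (2,1)
Step 2: enter (2,1), '.' pass, move right to (2,2)
Step 3: enter (2,2), '.' pass, move right to (2,3)
Step 4: enter (2,3), '.' pass, move right to (2,4)
Step 5: enter (2,4), '.' pass, move right to (2,5)
Step 6: enter (2,5), '\' deflects right->down, move down to (3,5)
Step 7: enter (3,5), '.' pass, move down to (4,5)
Step 8: enter (4,5), '.' pass, move down to (5,5)
Step 9: enter (5,5), '.' pass, move down to (6,5)
Step 10: enter (6,5), '.' pass, move down to (7,5)
Step 11: enter (7,5), '.' pass, move down to (8,5)
Step 12: enter (8,5), '.' pass, move down to (9,5)
Step 13: at (9,5) — EXIT via bottom edge, pos 5
Path length (cell visits): 12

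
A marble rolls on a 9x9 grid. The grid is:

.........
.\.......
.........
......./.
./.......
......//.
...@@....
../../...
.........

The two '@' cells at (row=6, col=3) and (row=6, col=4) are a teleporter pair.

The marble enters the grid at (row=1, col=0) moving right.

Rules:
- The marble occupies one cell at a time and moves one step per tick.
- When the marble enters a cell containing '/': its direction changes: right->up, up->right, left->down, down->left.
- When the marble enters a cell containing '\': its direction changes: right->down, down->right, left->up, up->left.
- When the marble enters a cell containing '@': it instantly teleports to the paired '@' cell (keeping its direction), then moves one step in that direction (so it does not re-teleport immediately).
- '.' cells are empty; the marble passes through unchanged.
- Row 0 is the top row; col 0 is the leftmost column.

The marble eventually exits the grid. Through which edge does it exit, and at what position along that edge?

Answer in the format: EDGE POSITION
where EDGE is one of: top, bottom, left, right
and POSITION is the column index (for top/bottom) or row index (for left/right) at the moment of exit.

Step 1: enter (1,0), '.' pass, move right to (1,1)
Step 2: enter (1,1), '\' deflects right->down, move down to (2,1)
Step 3: enter (2,1), '.' pass, move down to (3,1)
Step 4: enter (3,1), '.' pass, move down to (4,1)
Step 5: enter (4,1), '/' deflects down->left, move left to (4,0)
Step 6: enter (4,0), '.' pass, move left to (4,-1)
Step 7: at (4,-1) — EXIT via left edge, pos 4

Answer: left 4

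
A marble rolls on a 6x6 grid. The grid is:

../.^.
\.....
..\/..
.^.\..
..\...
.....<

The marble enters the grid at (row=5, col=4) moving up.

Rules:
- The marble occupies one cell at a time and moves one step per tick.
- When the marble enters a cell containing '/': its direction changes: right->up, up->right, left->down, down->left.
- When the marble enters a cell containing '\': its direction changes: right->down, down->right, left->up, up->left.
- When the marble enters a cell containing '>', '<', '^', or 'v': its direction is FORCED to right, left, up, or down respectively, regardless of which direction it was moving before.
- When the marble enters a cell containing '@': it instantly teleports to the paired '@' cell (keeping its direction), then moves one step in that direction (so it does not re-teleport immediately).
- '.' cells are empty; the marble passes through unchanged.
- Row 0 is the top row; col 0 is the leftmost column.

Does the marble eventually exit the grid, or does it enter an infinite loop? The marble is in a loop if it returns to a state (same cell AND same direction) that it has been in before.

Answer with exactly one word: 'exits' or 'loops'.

Answer: exits

Derivation:
Step 1: enter (5,4), '.' pass, move up to (4,4)
Step 2: enter (4,4), '.' pass, move up to (3,4)
Step 3: enter (3,4), '.' pass, move up to (2,4)
Step 4: enter (2,4), '.' pass, move up to (1,4)
Step 5: enter (1,4), '.' pass, move up to (0,4)
Step 6: enter (0,4), '^' forces up->up, move up to (-1,4)
Step 7: at (-1,4) — EXIT via top edge, pos 4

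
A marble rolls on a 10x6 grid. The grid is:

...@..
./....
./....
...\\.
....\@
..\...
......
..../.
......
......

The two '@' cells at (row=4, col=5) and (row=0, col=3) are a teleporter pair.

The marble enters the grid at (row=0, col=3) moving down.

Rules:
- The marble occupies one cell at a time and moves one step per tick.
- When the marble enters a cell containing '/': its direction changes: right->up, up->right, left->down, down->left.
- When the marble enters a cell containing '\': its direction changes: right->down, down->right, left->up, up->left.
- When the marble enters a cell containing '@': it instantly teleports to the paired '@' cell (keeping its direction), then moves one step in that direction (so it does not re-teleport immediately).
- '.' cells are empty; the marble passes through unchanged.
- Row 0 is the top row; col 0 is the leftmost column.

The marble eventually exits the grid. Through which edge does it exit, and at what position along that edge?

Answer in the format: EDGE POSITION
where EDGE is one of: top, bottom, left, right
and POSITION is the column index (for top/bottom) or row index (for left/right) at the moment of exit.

Step 1: enter (0,3), '@' teleport (0,3)->(4,5), also enter (4,5), move down to (5,5)
Step 2: enter (5,5), '.' pass, move down to (6,5)
Step 3: enter (6,5), '.' pass, move down to (7,5)
Step 4: enter (7,5), '.' pass, move down to (8,5)
Step 5: enter (8,5), '.' pass, move down to (9,5)
Step 6: enter (9,5), '.' pass, move down to (10,5)
Step 7: at (10,5) — EXIT via bottom edge, pos 5

Answer: bottom 5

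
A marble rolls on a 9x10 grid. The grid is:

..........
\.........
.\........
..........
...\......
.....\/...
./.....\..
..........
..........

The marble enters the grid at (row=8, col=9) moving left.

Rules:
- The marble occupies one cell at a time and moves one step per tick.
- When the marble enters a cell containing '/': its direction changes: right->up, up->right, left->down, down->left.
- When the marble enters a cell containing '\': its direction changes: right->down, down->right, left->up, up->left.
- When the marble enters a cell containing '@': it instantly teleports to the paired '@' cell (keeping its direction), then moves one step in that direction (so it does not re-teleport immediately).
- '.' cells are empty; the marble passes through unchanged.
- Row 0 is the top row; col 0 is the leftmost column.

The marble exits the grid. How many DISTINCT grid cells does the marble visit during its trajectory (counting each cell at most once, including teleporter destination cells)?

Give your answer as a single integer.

Step 1: enter (8,9), '.' pass, move left to (8,8)
Step 2: enter (8,8), '.' pass, move left to (8,7)
Step 3: enter (8,7), '.' pass, move left to (8,6)
Step 4: enter (8,6), '.' pass, move left to (8,5)
Step 5: enter (8,5), '.' pass, move left to (8,4)
Step 6: enter (8,4), '.' pass, move left to (8,3)
Step 7: enter (8,3), '.' pass, move left to (8,2)
Step 8: enter (8,2), '.' pass, move left to (8,1)
Step 9: enter (8,1), '.' pass, move left to (8,0)
Step 10: enter (8,0), '.' pass, move left to (8,-1)
Step 11: at (8,-1) — EXIT via left edge, pos 8
Distinct cells visited: 10 (path length 10)

Answer: 10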